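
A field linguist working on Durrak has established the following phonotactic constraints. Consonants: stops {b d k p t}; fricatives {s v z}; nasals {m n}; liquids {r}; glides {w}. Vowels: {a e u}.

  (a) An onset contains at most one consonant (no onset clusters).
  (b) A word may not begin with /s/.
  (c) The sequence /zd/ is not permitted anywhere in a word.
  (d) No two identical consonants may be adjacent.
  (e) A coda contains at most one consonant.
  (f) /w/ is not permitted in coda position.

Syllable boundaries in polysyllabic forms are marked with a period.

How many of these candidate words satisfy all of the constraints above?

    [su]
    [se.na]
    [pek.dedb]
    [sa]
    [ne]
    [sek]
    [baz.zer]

[su] — violates constraint (b): word begins with /s/ → illicit
[se.na] — violates constraint (b): word begins with /s/ → illicit
[pek.dedb] — violates constraint (e): syllable 2 coda /db/ has 2 consonants (> 1) → illicit
[sa] — violates constraint (b): word begins with /s/ → illicit
[ne] — σ1 onset /n/, coda /∅/ ok → licit
[sek] — violates constraint (b): word begins with /s/ → illicit
[baz.zer] — violates constraint (d): adjacent identical consonants /zz/ → illicit
Licit: [ne] → 1.

1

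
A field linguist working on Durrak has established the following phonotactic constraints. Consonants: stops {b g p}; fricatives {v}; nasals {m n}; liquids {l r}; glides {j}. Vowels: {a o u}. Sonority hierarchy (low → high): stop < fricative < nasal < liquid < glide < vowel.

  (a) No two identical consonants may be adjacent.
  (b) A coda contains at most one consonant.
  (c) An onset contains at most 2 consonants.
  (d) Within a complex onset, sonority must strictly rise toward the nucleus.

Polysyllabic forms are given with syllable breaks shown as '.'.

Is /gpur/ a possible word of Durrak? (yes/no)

/gpur/ — violates constraint (d): syllable 1 onset /gp/: /g/ (stop, 1) → /p/ (stop, 1) does not rise → not permitted

no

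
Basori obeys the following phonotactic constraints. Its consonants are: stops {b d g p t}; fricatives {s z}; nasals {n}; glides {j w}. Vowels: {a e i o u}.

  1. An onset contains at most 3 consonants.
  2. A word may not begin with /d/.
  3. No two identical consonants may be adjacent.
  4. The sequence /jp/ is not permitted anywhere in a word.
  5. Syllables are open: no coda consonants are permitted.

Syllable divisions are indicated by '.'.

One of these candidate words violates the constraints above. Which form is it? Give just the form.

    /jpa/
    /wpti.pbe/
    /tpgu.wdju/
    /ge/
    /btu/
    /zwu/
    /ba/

/jpa/

/jpa/ — violates constraint 4: contains banned sequence /jp/ → illicit
/wpti.pbe/ — σ1 onset /wpt/ (3C), coda /∅/ ok; σ2 onset /pb/ (2C), coda /∅/ ok → licit
/tpgu.wdju/ — σ1 onset /tpg/ (3C), coda /∅/ ok; σ2 onset /wdj/ (3C), coda /∅/ ok → licit
/ge/ — σ1 onset /g/, coda /∅/ ok → licit
/btu/ — σ1 onset /bt/ (2C), coda /∅/ ok → licit
/zwu/ — σ1 onset /zw/ (2C), coda /∅/ ok → licit
/ba/ — σ1 onset /b/, coda /∅/ ok → licit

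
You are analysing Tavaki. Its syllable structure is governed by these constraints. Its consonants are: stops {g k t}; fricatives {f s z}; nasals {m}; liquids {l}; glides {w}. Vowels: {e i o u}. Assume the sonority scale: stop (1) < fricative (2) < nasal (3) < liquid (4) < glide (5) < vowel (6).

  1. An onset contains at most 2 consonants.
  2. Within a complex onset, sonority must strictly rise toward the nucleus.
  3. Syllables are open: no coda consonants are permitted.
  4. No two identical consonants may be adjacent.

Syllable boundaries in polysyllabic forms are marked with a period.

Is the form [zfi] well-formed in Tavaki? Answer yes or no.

no

[zfi] — violates constraint 2: syllable 1 onset /zf/: /z/ (fricative, 2) → /f/ (fricative, 2) does not rise → ill-formed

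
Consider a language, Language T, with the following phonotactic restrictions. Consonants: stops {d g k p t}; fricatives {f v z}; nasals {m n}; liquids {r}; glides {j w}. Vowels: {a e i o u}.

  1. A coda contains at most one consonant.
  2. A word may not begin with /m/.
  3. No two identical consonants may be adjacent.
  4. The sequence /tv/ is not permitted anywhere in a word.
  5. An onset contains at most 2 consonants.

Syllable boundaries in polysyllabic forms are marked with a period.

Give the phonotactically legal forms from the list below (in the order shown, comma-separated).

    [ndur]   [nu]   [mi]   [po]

[ndur] — σ1 onset /nd/ (2C), coda /r/ ok → phonotactically legal
[nu] — σ1 onset /n/, coda /∅/ ok → phonotactically legal
[mi] — violates constraint 2: word begins with /m/ → phonotactically illegal
[po] — σ1 onset /p/, coda /∅/ ok → phonotactically legal

[ndur], [nu], [po]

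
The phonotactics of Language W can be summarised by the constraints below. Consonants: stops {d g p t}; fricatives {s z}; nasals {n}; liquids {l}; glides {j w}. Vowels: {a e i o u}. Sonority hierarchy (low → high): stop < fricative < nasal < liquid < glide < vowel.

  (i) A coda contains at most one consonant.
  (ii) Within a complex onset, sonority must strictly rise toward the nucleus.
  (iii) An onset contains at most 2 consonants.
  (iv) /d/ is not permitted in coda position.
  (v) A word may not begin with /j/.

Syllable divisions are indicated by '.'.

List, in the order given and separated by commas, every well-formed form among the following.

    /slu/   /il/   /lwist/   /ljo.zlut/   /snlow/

/slu/ — σ1 onset /sl/ (2→4 rises), coda /∅/ ok → well-formed
/il/ — σ1 onset /∅/, coda /l/ ok → well-formed
/lwist/ — violates constraint (i): syllable 1 coda /st/ has 2 consonants (> 1) → ill-formed
/ljo.zlut/ — σ1 onset /lj/ (4→5 rises), coda /∅/ ok; σ2 onset /zl/ (2→4 rises), coda /t/ ok → well-formed
/snlow/ — violates constraint (iii): syllable 1 onset /snl/ has 3 consonants (> 2) → ill-formed

/slu/, /il/, /ljo.zlut/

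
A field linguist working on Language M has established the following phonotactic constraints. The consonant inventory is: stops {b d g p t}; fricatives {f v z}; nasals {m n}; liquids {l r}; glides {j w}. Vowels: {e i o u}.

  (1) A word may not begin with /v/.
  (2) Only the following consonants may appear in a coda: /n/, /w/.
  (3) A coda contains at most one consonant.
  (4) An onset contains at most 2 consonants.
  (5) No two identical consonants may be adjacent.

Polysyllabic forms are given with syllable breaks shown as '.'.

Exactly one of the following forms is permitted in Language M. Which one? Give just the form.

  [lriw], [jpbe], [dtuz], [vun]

[lriw]

[lriw] — σ1 onset /lr/ (2C), coda /w/ ok → permitted
[jpbe] — violates constraint 4: syllable 1 onset /jpb/ has 3 consonants (> 2) → not permitted
[dtuz] — violates constraint 2: syllable 1 coda contains /z/, which is not a licensed coda consonant → not permitted
[vun] — violates constraint 1: word begins with /v/ → not permitted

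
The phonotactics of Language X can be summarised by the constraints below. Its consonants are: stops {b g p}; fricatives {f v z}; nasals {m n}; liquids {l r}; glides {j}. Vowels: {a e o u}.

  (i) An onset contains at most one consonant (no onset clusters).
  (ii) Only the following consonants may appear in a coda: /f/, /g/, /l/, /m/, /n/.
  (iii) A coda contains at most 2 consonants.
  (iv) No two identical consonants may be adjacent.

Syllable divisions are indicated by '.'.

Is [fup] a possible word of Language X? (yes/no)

[fup] — violates constraint (ii): syllable 1 coda contains /p/, which is not a licensed coda consonant → illicit

no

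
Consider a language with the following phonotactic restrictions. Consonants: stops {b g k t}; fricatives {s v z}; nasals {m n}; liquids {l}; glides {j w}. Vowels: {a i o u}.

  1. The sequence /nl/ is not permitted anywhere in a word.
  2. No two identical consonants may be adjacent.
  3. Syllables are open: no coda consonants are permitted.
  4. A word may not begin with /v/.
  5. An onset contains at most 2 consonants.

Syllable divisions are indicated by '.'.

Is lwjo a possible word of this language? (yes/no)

lwjo — violates constraint 5: syllable 1 onset /lwj/ has 3 consonants (> 2) → ill-formed

no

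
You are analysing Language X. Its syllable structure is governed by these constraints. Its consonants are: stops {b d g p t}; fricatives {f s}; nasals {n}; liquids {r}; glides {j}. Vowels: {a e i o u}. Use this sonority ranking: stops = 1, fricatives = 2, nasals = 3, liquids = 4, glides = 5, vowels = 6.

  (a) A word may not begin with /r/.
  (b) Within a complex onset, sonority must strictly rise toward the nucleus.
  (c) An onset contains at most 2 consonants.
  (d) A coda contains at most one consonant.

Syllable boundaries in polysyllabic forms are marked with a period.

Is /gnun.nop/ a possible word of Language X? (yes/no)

yes

/gnun.nop/ — σ1 onset /gn/ (1→3 rises), coda /n/ ok; σ2 onset /n/, coda /p/ ok → phonotactically legal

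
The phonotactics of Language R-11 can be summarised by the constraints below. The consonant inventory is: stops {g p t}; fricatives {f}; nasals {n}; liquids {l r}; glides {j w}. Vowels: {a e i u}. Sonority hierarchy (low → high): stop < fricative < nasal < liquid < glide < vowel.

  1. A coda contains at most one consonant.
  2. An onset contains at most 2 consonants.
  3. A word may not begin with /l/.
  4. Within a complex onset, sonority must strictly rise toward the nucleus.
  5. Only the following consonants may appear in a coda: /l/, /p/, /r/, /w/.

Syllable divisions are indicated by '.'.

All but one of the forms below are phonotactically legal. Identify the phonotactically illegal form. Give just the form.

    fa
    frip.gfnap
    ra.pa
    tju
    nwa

frip.gfnap

fa — σ1 onset /f/, coda /∅/ ok → phonotactically legal
frip.gfnap — violates constraint 2: syllable 2 onset /gfn/ has 3 consonants (> 2) → phonotactically illegal
ra.pa — σ1 onset /r/, coda /∅/ ok; σ2 onset /p/, coda /∅/ ok → phonotactically legal
tju — σ1 onset /tj/ (1→5 rises), coda /∅/ ok → phonotactically legal
nwa — σ1 onset /nw/ (3→5 rises), coda /∅/ ok → phonotactically legal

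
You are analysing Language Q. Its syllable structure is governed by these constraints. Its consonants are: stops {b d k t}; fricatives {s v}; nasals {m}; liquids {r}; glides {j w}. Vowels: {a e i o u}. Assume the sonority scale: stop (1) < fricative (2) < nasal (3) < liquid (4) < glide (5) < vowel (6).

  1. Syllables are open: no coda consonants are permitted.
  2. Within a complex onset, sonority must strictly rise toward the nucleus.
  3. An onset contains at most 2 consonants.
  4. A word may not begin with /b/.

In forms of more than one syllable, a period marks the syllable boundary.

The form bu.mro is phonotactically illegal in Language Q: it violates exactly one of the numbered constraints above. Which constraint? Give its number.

bu.mro: word begins with /b/.
This is a violation of constraint 4: "A word may not begin with /b/."
The remaining constraints (1, 2, 3) are satisfied.

4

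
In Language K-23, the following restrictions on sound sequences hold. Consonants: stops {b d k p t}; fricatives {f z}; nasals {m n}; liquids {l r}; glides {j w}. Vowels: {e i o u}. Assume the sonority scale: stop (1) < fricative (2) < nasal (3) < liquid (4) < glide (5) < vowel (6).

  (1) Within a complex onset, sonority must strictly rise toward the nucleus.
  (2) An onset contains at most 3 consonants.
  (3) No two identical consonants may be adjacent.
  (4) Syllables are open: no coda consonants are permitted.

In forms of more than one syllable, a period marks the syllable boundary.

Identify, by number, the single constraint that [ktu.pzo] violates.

1

[ktu.pzo]: syllable 1 onset /kt/: /k/ (stop, 1) → /t/ (stop, 1) does not rise.
This is a violation of constraint 1: "Within a complex onset, sonority must strictly rise toward the nucleus."
The remaining constraints (2, 3, 4) are satisfied.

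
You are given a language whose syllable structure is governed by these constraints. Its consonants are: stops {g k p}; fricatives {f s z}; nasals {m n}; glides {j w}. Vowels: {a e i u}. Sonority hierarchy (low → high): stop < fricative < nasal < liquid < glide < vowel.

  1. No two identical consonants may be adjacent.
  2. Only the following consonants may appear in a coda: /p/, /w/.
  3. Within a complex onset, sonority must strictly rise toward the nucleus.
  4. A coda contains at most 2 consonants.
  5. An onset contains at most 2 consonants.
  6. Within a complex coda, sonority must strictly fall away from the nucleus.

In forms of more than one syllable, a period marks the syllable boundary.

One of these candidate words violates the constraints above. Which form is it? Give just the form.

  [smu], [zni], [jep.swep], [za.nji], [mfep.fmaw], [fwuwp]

[smu] — σ1 onset /sm/ (2→3 rises), coda /∅/ ok → well-formed
[zni] — σ1 onset /zn/ (2→3 rises), coda /∅/ ok → well-formed
[jep.swep] — σ1 onset /j/, coda /p/ ok; σ2 onset /sw/ (2→5 rises), coda /p/ ok → well-formed
[za.nji] — σ1 onset /z/, coda /∅/ ok; σ2 onset /nj/ (3→5 rises), coda /∅/ ok → well-formed
[mfep.fmaw] — violates constraint 3: syllable 1 onset /mf/: /m/ (nasal, 3) → /f/ (fricative, 2) does not rise → ill-formed
[fwuwp] — σ1 onset /fw/ (2→5 rises), coda /wp/ (5→1 falls) ok → well-formed

[mfep.fmaw]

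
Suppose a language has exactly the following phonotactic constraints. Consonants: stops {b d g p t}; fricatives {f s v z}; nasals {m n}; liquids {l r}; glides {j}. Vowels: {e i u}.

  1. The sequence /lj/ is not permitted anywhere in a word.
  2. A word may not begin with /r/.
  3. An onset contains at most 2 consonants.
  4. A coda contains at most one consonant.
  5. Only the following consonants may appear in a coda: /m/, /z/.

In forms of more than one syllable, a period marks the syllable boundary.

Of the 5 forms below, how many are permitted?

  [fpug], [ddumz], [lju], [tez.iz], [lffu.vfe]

[fpug] — violates constraint 5: syllable 1 coda contains /g/, which is not a licensed coda consonant → not permitted
[ddumz] — violates constraint 4: syllable 1 coda /mz/ has 2 consonants (> 1) → not permitted
[lju] — violates constraint 1: contains banned sequence /lj/ → not permitted
[tez.iz] — σ1 onset /t/, coda /z/ ok; σ2 onset /∅/, coda /z/ ok → permitted
[lffu.vfe] — violates constraint 3: syllable 1 onset /lff/ has 3 consonants (> 2) → not permitted
Permitted: [tez.iz] → 1.

1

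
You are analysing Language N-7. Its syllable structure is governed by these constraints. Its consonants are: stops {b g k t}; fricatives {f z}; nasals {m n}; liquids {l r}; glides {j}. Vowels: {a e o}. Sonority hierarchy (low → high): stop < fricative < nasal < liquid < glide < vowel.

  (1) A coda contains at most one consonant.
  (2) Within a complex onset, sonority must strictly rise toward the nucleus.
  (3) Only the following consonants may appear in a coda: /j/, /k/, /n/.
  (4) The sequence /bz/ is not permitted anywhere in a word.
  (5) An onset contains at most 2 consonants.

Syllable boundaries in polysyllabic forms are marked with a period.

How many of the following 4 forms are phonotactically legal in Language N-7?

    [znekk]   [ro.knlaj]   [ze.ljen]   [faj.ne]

2

[znekk] — violates constraint 1: syllable 1 coda /kk/ has 2 consonants (> 1) → phonotactically illegal
[ro.knlaj] — violates constraint 5: syllable 2 onset /knl/ has 3 consonants (> 2) → phonotactically illegal
[ze.ljen] — σ1 onset /z/, coda /∅/ ok; σ2 onset /lj/ (4→5 rises), coda /n/ ok → phonotactically legal
[faj.ne] — σ1 onset /f/, coda /j/ ok; σ2 onset /n/, coda /∅/ ok → phonotactically legal
Phonotactically legal: [ze.ljen], [faj.ne] → 2.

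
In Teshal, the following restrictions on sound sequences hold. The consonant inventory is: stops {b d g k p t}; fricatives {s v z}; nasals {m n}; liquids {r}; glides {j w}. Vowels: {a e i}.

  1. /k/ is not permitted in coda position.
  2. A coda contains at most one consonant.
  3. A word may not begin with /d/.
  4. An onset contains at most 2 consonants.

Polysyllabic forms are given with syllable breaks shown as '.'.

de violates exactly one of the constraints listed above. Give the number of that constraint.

de: word begins with /d/.
This is a violation of constraint 3: "A word may not begin with /d/."
The remaining constraints (1, 2, 4) are satisfied.

3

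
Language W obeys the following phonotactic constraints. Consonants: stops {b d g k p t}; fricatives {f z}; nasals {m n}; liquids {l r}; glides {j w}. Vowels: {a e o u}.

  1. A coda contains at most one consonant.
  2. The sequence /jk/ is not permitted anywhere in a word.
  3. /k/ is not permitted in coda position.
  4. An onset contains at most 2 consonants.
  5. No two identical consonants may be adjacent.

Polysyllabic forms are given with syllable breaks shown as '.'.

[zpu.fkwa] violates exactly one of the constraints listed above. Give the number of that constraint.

4

[zpu.fkwa]: syllable 2 onset /fkw/ has 3 consonants (> 2).
This is a violation of constraint 4: "An onset contains at most 2 consonants."
The remaining constraints (1, 2, 3, 5) are satisfied.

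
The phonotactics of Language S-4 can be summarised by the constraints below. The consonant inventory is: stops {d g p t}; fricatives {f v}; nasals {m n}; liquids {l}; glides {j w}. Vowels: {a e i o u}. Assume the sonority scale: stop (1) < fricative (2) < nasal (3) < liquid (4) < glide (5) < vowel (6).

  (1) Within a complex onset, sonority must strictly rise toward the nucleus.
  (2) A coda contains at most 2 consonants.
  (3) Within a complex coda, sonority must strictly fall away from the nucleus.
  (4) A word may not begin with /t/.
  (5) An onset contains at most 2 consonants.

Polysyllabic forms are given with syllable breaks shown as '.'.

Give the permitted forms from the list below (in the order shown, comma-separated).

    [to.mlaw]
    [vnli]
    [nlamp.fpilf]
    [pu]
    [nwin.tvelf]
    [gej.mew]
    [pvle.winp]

[to.mlaw] — violates constraint 4: word begins with /t/ → not permitted
[vnli] — violates constraint 5: syllable 1 onset /vnl/ has 3 consonants (> 2) → not permitted
[nlamp.fpilf] — violates constraint 1: syllable 2 onset /fp/: /f/ (fricative, 2) → /p/ (stop, 1) does not rise → not permitted
[pu] — σ1 onset /p/, coda /∅/ ok → permitted
[nwin.tvelf] — σ1 onset /nw/ (3→5 rises), coda /n/ ok; σ2 onset /tv/ (1→2 rises), coda /lf/ (4→2 falls) ok → permitted
[gej.mew] — σ1 onset /g/, coda /j/ ok; σ2 onset /m/, coda /w/ ok → permitted
[pvle.winp] — violates constraint 5: syllable 1 onset /pvl/ has 3 consonants (> 2) → not permitted

[pu], [nwin.tvelf], [gej.mew]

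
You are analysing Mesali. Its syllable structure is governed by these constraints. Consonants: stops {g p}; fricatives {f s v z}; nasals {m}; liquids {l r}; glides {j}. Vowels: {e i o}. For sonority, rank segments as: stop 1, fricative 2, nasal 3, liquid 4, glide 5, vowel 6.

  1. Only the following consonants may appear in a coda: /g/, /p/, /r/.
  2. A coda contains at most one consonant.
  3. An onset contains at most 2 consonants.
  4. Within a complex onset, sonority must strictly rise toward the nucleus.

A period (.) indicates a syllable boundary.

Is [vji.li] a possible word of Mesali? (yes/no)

[vji.li] — σ1 onset /vj/ (2→5 rises), coda /∅/ ok; σ2 onset /l/, coda /∅/ ok → well-formed

yes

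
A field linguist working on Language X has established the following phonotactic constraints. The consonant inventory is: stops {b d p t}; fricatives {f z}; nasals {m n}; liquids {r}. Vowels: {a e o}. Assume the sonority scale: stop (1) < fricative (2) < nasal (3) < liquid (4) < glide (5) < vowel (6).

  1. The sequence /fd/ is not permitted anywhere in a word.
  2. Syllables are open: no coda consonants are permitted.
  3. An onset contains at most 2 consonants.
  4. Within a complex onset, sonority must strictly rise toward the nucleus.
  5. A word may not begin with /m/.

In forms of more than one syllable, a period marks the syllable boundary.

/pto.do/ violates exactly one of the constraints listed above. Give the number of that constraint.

/pto.do/: syllable 1 onset /pt/: /p/ (stop, 1) → /t/ (stop, 1) does not rise.
This is a violation of constraint 4: "Within a complex onset, sonority must strictly rise toward the nucleus."
The remaining constraints (1, 2, 3, 5) are satisfied.

4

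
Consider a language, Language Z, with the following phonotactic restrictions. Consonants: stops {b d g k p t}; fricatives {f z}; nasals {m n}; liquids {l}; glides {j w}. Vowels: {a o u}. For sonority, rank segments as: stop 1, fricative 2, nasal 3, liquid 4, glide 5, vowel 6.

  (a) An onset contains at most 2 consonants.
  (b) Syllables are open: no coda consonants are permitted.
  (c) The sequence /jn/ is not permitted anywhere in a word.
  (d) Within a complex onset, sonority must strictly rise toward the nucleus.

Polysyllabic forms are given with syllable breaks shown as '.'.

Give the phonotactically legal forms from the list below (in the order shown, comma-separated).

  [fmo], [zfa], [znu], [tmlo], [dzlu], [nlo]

[fmo], [znu], [nlo]

[fmo] — σ1 onset /fm/ (2→3 rises), coda /∅/ ok → phonotactically legal
[zfa] — violates constraint (d): syllable 1 onset /zf/: /z/ (fricative, 2) → /f/ (fricative, 2) does not rise → phonotactically illegal
[znu] — σ1 onset /zn/ (2→3 rises), coda /∅/ ok → phonotactically legal
[tmlo] — violates constraint (a): syllable 1 onset /tml/ has 3 consonants (> 2) → phonotactically illegal
[dzlu] — violates constraint (a): syllable 1 onset /dzl/ has 3 consonants (> 2) → phonotactically illegal
[nlo] — σ1 onset /nl/ (3→4 rises), coda /∅/ ok → phonotactically legal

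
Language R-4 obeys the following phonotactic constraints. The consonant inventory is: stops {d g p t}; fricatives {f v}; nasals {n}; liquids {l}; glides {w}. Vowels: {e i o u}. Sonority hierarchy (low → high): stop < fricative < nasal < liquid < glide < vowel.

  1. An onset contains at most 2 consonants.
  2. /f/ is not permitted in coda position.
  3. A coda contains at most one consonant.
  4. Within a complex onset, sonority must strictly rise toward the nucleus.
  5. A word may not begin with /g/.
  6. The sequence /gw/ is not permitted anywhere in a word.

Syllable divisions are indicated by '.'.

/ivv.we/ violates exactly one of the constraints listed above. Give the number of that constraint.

3

/ivv.we/: syllable 1 coda /vv/ has 2 consonants (> 1).
This is a violation of constraint 3: "A coda contains at most one consonant."
The remaining constraints (1, 2, 4, 5, 6) are satisfied.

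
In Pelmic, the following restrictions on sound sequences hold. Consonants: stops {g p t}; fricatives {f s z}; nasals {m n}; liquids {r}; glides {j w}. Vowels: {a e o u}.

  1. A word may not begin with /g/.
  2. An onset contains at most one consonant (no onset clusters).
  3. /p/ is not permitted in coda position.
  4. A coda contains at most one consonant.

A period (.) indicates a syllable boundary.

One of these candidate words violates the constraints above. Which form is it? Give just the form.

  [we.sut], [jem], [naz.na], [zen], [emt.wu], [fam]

[emt.wu]

[we.sut] — σ1 onset /w/, coda /∅/ ok; σ2 onset /s/, coda /t/ ok → permitted
[jem] — σ1 onset /j/, coda /m/ ok → permitted
[naz.na] — σ1 onset /n/, coda /z/ ok; σ2 onset /n/, coda /∅/ ok → permitted
[zen] — σ1 onset /z/, coda /n/ ok → permitted
[emt.wu] — violates constraint 4: syllable 1 coda /mt/ has 2 consonants (> 1) → not permitted
[fam] — σ1 onset /f/, coda /m/ ok → permitted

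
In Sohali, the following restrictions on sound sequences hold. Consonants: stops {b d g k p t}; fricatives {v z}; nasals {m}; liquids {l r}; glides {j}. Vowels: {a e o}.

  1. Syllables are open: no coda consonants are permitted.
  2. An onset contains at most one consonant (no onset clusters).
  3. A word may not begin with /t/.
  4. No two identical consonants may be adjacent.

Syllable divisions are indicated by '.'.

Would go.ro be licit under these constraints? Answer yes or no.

go.ro — σ1 onset /g/, coda /∅/ ok; σ2 onset /r/, coda /∅/ ok → licit

yes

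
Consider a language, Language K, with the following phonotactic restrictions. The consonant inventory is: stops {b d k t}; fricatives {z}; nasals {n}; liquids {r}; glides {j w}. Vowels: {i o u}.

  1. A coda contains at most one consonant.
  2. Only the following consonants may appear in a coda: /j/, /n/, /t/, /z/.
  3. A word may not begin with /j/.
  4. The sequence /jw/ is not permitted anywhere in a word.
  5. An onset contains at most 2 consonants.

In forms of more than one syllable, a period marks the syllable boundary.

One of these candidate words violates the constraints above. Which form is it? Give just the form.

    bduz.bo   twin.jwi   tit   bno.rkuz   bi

twin.jwi

bduz.bo — σ1 onset /bd/ (2C), coda /z/ ok; σ2 onset /b/, coda /∅/ ok → well-formed
twin.jwi — violates constraint 4: contains banned sequence /jw/ → ill-formed
tit — σ1 onset /t/, coda /t/ ok → well-formed
bno.rkuz — σ1 onset /bn/ (2C), coda /∅/ ok; σ2 onset /rk/ (2C), coda /z/ ok → well-formed
bi — σ1 onset /b/, coda /∅/ ok → well-formed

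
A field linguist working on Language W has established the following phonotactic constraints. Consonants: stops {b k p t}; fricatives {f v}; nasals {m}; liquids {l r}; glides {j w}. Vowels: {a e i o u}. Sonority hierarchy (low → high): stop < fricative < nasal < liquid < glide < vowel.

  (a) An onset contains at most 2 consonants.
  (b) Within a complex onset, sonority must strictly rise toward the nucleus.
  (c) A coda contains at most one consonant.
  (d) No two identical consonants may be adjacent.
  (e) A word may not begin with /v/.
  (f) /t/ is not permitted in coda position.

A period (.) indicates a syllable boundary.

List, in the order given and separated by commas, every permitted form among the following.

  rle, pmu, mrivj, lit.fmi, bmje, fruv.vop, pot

pmu

rle — violates constraint (b): syllable 1 onset /rl/: /r/ (liquid, 4) → /l/ (liquid, 4) does not rise → not permitted
pmu — σ1 onset /pm/ (1→3 rises), coda /∅/ ok → permitted
mrivj — violates constraint (c): syllable 1 coda /vj/ has 2 consonants (> 1) → not permitted
lit.fmi — violates constraint (f): syllable 1 coda contains /t/ → not permitted
bmje — violates constraint (a): syllable 1 onset /bmj/ has 3 consonants (> 2) → not permitted
fruv.vop — violates constraint (d): adjacent identical consonants /vv/ → not permitted
pot — violates constraint (f): syllable 1 coda contains /t/ → not permitted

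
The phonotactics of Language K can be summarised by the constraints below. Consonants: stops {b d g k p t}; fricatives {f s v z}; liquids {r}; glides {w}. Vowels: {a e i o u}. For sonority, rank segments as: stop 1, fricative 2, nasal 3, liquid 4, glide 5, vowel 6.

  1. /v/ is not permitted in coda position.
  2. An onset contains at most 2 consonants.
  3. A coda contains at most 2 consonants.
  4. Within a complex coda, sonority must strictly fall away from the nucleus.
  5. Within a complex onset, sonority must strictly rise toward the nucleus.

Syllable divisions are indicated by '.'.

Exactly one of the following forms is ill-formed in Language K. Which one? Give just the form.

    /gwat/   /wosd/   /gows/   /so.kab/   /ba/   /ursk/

/gwat/ — σ1 onset /gw/ (1→5 rises), coda /t/ ok → well-formed
/wosd/ — σ1 onset /w/, coda /sd/ (2→1 falls) ok → well-formed
/gows/ — σ1 onset /g/, coda /ws/ (5→2 falls) ok → well-formed
/so.kab/ — σ1 onset /s/, coda /∅/ ok; σ2 onset /k/, coda /b/ ok → well-formed
/ba/ — σ1 onset /b/, coda /∅/ ok → well-formed
/ursk/ — violates constraint 3: syllable 1 coda /rsk/ has 3 consonants (> 2) → ill-formed

/ursk/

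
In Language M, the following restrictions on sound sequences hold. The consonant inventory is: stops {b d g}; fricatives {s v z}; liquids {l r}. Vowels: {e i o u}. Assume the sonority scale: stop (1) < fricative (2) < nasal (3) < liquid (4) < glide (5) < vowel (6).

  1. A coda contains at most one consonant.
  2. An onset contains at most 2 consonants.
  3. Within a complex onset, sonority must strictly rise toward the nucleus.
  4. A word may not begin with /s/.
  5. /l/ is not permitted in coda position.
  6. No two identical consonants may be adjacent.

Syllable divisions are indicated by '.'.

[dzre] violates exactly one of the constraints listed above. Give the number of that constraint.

[dzre]: syllable 1 onset /dzr/ has 3 consonants (> 2).
This is a violation of constraint 2: "An onset contains at most 2 consonants."
The remaining constraints (1, 3, 4, 5, 6) are satisfied.

2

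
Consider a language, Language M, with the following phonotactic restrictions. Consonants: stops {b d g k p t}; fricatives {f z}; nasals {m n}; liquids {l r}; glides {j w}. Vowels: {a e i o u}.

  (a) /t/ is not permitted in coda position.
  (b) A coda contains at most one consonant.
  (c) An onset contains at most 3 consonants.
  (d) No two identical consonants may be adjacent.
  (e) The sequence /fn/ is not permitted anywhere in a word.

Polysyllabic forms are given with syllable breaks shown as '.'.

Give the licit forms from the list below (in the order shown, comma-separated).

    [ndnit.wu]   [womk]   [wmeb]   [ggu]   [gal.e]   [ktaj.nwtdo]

[ndnit.wu] — violates constraint (a): syllable 1 coda contains /t/ → illicit
[womk] — violates constraint (b): syllable 1 coda /mk/ has 2 consonants (> 1) → illicit
[wmeb] — σ1 onset /wm/ (2C), coda /b/ ok → licit
[ggu] — violates constraint (d): adjacent identical consonants /gg/ → illicit
[gal.e] — σ1 onset /g/, coda /l/ ok; σ2 onset /∅/, coda /∅/ ok → licit
[ktaj.nwtdo] — violates constraint (c): syllable 2 onset /nwtd/ has 4 consonants (> 3) → illicit

[wmeb], [gal.e]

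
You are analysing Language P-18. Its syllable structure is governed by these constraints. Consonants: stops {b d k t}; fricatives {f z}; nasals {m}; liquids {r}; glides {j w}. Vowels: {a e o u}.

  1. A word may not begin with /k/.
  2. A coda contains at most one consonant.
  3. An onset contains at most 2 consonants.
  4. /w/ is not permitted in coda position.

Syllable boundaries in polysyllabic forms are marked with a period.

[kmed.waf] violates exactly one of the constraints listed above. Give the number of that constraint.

1

[kmed.waf]: word begins with /k/.
This is a violation of constraint 1: "A word may not begin with /k/."
The remaining constraints (2, 3, 4) are satisfied.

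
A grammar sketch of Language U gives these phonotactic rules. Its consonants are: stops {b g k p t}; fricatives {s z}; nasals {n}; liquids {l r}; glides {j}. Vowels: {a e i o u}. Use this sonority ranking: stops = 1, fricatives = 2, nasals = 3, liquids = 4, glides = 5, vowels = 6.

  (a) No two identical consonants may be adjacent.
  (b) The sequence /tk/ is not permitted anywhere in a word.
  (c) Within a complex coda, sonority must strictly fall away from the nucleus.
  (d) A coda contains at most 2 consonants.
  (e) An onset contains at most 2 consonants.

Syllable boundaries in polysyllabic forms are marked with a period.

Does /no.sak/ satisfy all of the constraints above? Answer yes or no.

yes

/no.sak/ — σ1 onset /n/, coda /∅/ ok; σ2 onset /s/, coda /k/ ok → well-formed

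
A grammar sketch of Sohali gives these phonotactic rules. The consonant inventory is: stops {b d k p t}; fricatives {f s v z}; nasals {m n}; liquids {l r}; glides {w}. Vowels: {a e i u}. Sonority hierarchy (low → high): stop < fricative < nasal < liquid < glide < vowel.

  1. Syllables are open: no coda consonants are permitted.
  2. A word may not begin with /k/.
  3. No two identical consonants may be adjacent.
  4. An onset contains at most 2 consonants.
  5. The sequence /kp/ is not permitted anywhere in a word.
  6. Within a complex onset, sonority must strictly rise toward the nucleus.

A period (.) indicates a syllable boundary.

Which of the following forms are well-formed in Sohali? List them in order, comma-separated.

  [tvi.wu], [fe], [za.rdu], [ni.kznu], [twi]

[tvi.wu], [fe], [twi]

[tvi.wu] — σ1 onset /tv/ (1→2 rises), coda /∅/ ok; σ2 onset /w/, coda /∅/ ok → well-formed
[fe] — σ1 onset /f/, coda /∅/ ok → well-formed
[za.rdu] — violates constraint 6: syllable 2 onset /rd/: /r/ (liquid, 4) → /d/ (stop, 1) does not rise → ill-formed
[ni.kznu] — violates constraint 4: syllable 2 onset /kzn/ has 3 consonants (> 2) → ill-formed
[twi] — σ1 onset /tw/ (1→5 rises), coda /∅/ ok → well-formed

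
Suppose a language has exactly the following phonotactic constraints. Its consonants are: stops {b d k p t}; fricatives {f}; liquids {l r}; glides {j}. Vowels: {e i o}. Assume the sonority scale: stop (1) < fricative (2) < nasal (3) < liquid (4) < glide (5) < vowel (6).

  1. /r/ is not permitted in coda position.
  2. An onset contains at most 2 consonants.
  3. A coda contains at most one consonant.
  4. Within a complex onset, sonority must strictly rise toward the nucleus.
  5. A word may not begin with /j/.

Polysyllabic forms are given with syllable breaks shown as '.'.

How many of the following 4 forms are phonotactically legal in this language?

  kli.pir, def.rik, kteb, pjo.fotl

1

kli.pir — violates constraint 1: syllable 2 coda contains /r/ → phonotactically illegal
def.rik — σ1 onset /d/, coda /f/ ok; σ2 onset /r/, coda /k/ ok → phonotactically legal
kteb — violates constraint 4: syllable 1 onset /kt/: /k/ (stop, 1) → /t/ (stop, 1) does not rise → phonotactically illegal
pjo.fotl — violates constraint 3: syllable 2 coda /tl/ has 2 consonants (> 1) → phonotactically illegal
Phonotactically legal: def.rik → 1.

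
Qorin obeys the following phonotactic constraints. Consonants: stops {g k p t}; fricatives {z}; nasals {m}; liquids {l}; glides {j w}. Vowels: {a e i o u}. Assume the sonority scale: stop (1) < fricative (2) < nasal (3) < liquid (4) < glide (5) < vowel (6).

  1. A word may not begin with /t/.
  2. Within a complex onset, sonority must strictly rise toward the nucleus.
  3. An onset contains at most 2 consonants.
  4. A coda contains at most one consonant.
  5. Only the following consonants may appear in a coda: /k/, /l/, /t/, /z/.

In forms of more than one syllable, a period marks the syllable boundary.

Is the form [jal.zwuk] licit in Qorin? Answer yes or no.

yes

[jal.zwuk] — σ1 onset /j/, coda /l/ ok; σ2 onset /zw/ (2→5 rises), coda /k/ ok → licit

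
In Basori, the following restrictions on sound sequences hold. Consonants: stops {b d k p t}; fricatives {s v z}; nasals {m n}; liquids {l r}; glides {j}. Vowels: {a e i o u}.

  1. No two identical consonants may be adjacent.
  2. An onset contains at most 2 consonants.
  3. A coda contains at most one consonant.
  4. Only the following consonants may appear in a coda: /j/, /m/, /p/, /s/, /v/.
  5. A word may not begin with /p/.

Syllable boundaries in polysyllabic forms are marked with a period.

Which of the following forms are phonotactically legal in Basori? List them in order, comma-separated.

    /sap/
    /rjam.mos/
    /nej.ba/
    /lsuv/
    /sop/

/sap/ — σ1 onset /s/, coda /p/ ok → phonotactically legal
/rjam.mos/ — violates constraint 1: adjacent identical consonants /mm/ → phonotactically illegal
/nej.ba/ — σ1 onset /n/, coda /j/ ok; σ2 onset /b/, coda /∅/ ok → phonotactically legal
/lsuv/ — σ1 onset /ls/ (2C), coda /v/ ok → phonotactically legal
/sop/ — σ1 onset /s/, coda /p/ ok → phonotactically legal

/sap/, /nej.ba/, /lsuv/, /sop/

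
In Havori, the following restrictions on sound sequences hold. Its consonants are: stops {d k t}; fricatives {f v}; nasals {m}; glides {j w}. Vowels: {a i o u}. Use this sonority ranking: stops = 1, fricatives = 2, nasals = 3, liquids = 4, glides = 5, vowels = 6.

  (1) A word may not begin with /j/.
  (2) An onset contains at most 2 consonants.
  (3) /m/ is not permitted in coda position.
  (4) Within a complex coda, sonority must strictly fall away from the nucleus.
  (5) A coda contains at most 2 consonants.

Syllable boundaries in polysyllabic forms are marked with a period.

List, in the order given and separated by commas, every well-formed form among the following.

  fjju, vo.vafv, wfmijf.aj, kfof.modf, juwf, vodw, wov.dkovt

wov.dkovt

fjju — violates constraint 2: syllable 1 onset /fjj/ has 3 consonants (> 2) → ill-formed
vo.vafv — violates constraint 4: syllable 2 coda /fv/: /f/ (fricative, 2) → /v/ (fricative, 2) does not fall → ill-formed
wfmijf.aj — violates constraint 2: syllable 1 onset /wfm/ has 3 consonants (> 2) → ill-formed
kfof.modf — violates constraint 4: syllable 2 coda /df/: /d/ (stop, 1) → /f/ (fricative, 2) does not fall → ill-formed
juwf — violates constraint 1: word begins with /j/ → ill-formed
vodw — violates constraint 4: syllable 1 coda /dw/: /d/ (stop, 1) → /w/ (glide, 5) does not fall → ill-formed
wov.dkovt — σ1 onset /w/, coda /v/ ok; σ2 onset /dk/ (2C), coda /vt/ (2→1 falls) ok → well-formed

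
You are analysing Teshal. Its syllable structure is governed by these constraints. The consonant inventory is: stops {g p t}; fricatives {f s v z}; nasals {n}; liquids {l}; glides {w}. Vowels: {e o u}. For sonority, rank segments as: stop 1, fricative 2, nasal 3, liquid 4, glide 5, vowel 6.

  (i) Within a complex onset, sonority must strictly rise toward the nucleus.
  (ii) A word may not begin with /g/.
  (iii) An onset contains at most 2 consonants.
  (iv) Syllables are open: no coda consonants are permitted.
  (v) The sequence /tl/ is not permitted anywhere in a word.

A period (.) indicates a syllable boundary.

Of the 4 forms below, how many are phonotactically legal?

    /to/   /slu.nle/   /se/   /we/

/to/ — σ1 onset /t/, coda /∅/ ok → phonotactically legal
/slu.nle/ — σ1 onset /sl/ (2→4 rises), coda /∅/ ok; σ2 onset /nl/ (3→4 rises), coda /∅/ ok → phonotactically legal
/se/ — σ1 onset /s/, coda /∅/ ok → phonotactically legal
/we/ — σ1 onset /w/, coda /∅/ ok → phonotactically legal
Phonotactically legal: /to/, /slu.nle/, /se/, /we/ → 4.

4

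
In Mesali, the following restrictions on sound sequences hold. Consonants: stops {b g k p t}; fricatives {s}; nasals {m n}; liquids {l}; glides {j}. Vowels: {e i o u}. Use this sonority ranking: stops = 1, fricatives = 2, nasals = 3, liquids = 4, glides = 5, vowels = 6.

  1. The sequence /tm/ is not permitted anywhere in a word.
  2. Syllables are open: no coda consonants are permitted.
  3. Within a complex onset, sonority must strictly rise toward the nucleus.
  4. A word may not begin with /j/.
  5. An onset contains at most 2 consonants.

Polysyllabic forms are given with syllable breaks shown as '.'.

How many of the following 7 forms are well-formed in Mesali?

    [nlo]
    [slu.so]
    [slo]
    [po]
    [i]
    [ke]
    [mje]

7

[nlo] — σ1 onset /nl/ (3→4 rises), coda /∅/ ok → well-formed
[slu.so] — σ1 onset /sl/ (2→4 rises), coda /∅/ ok; σ2 onset /s/, coda /∅/ ok → well-formed
[slo] — σ1 onset /sl/ (2→4 rises), coda /∅/ ok → well-formed
[po] — σ1 onset /p/, coda /∅/ ok → well-formed
[i] — σ1 onset /∅/, coda /∅/ ok → well-formed
[ke] — σ1 onset /k/, coda /∅/ ok → well-formed
[mje] — σ1 onset /mj/ (3→5 rises), coda /∅/ ok → well-formed
Well-formed: [nlo], [slu.so], [slo], [po], [i], [ke], [mje] → 7.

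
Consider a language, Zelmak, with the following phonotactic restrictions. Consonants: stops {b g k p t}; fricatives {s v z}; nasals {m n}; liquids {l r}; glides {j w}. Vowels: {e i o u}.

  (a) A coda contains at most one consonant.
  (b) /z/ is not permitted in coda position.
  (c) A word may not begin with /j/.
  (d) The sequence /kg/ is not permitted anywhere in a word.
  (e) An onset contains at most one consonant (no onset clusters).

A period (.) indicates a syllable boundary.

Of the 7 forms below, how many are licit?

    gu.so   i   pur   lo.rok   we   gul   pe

gu.so — σ1 onset /g/, coda /∅/ ok; σ2 onset /s/, coda /∅/ ok → licit
i — σ1 onset /∅/, coda /∅/ ok → licit
pur — σ1 onset /p/, coda /r/ ok → licit
lo.rok — σ1 onset /l/, coda /∅/ ok; σ2 onset /r/, coda /k/ ok → licit
we — σ1 onset /w/, coda /∅/ ok → licit
gul — σ1 onset /g/, coda /l/ ok → licit
pe — σ1 onset /p/, coda /∅/ ok → licit
Licit: gu.so, i, pur, lo.rok, we, gul, pe → 7.

7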